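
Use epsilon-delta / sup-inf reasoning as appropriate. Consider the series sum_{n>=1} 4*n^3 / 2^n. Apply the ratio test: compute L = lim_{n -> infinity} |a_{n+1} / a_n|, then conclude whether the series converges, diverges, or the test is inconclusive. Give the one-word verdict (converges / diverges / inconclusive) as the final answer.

Let a_n denote the general term. Form the ratio a_{n+1}/a_n and simplify:
a_{n+1}/a_n = (n + 1)^3/(2*n^3)
Take the limit as n -> infinity: L = 1/2.
Since L = 1/2 < 1, the ratio test implies the series converges.

converges


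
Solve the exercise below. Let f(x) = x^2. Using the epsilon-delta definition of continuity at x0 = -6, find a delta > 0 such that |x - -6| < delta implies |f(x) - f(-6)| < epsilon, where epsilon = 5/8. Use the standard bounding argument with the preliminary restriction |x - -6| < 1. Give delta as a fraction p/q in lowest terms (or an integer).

Factor: |x^2 - (-6)^2| = |x - -6| * |x + -6|.
Impose |x - -6| < 1 first. Then |x + -6| = |(x - -6) + 2*(-6)| <= |x - -6| + 2*|-6| < 1 + 12 = 13.
So |x^2 - (-6)^2| < delta * 13.
We need delta * 13 <= 5/8, i.e. delta <= 5/8/13 = 5/104.
Since 5/104 < 1, this is tighter than 1; take delta = 5/104.
So delta = 5/104 works.

5/104


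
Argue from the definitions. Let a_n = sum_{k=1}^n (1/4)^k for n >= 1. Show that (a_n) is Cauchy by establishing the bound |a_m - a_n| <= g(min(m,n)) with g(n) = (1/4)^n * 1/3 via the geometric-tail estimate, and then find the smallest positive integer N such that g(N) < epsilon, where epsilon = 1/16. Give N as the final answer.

For m > n >= 1: |a_m - a_n| = sum_{k=n+1}^m (1/4)^k < sum_{k=n+1}^infinity (1/4)^k = (1/4)^(n+1) / (1 - 1/4) = (1/4)^n * (1/4) * (4/3) = (1/4)^n * 1/3.
So g(n) = (1/4)^n / 3. Since g(n) -> 0, (a_n) is Cauchy.
Now solve g(N) < 1/16: (1/4)^N / 3 < 1/16 <=> 4^N > 1 / (3 * 1/16) = 16/3.
Check powers of 4: 4^1 = 4 <= 16/3, 4^2 = 16 > 16/3.
So the smallest such N is 2. Check: g(2) = 1/(3 * 16) = 1/48 < 1/16.

2


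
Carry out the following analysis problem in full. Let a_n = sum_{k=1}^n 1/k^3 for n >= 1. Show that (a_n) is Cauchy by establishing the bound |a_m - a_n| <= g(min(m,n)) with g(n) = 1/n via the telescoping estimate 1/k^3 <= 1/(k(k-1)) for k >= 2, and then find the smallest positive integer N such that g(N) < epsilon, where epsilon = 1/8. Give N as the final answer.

For m > n >= 1: |a_m - a_n| = sum_{k=n+1}^m 1/k^3.
Use 1/k^3 <= 1/(k(k-1)) = 1/(k-1) - 1/k for k >= 2 (which holds since k^3 >= k^2 >= k(k-1) for k >= 2):
sum_{k=n+1}^m 1/k^3 <= sum_{k=n+1}^m (1/(k-1) - 1/k) = 1/n - 1/m <= 1/n.
By symmetry the same bound holds with n,m swapped, so |a_m - a_n| <= 1/min(m,n) = g(min(m,n)). Since g(n) -> 0, (a_n) is Cauchy.
Now solve g(N) < 1/8: 1/N < 1/8 <=> N > 1/(1/8) = 8.
The smallest integer strictly greater than 8 is N = 9.
Check: g(9) = 1/9 < 1/8; g(8) = 1/8 >= 1/8. So N = 9.

9


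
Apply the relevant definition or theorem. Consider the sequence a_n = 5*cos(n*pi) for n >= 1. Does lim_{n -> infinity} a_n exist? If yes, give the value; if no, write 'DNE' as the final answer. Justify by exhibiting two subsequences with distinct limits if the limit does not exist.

Examine the behaviour of a_n along subsequences.
cos(n*pi) = (-1)^n, so a_n = 5*(-1)^n. a_{2k} = 5 -> 5. a_{2k+1} = -5 -> -5.
Since these two subsequential limits are 5 and -5, distinct, the full sequence cannot converge (a convergent sequence has all subsequences tending to the same limit). So lim a_n does not exist.

DNE


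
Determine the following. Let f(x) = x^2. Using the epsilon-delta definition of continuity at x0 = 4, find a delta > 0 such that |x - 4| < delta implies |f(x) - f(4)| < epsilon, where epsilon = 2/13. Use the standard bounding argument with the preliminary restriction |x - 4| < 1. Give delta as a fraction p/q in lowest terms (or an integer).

Factor: |x^2 - (4)^2| = |x - 4| * |x + 4|.
Impose |x - 4| < 1 first. Then |x + 4| = |(x - 4) + 2*(4)| <= |x - 4| + 2*|4| < 1 + 8 = 9.
So |x^2 - (4)^2| < delta * 9.
We need delta * 9 <= 2/13, i.e. delta <= 2/13/9 = 2/117.
Since 2/117 < 1, this is tighter than 1; take delta = 2/117.
So delta = 2/117 works.

2/117


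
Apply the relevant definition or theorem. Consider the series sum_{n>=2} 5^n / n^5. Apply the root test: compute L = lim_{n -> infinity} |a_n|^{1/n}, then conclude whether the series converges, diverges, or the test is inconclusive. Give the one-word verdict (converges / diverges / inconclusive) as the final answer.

Let a_n denote the general term. Form |a_n|^(1/n) and simplify:
|a_n|^(1/n) = 5/n^(5/n)
Take the limit as n -> infinity: L = 5.
Since L = 5 > 1, the root test implies divergence.

diverges


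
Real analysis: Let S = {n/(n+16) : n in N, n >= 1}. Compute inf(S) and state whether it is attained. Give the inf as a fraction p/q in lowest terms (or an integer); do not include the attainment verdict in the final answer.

Analysis:
- Values: 1/17, 1/9, 3/19, 1/5, ... strictly increasing.
- Minimum is 1/17 (n=1); inf = 1/17 (attained).
- n/(n+16) = 1 - 16/(n+16) -> 1 from below as n -> infinity, and never equals 1.
- So sup = 1 (not attained).
Conclusion: inf(S) = 1/17, attained in S.

1/17


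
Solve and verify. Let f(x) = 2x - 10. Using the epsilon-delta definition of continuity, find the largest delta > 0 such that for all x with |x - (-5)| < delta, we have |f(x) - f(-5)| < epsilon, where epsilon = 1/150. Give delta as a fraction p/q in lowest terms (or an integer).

We compute f(-5) = 2*(-5) - 10 = -20.
|f(x) - f(-5)| = |2x - 10 - (-20)| = |2(x - (-5))| = 2|x - (-5)|.
We need 2|x - (-5)| < 1/150, i.e. |x - (-5)| < 1/150 / 2 = 1/300.
So any delta <= 1/300 works. Conversely, if delta > 1/300, then x = -5 + 1/300 satisfies |x - (-5)| = 1/300 < delta but |f(x) - f(-5)| = 2 * 1/300 = 1/150, which is not < 1/150; so no larger delta works.
Hence the largest such delta is 1/300.

1/300


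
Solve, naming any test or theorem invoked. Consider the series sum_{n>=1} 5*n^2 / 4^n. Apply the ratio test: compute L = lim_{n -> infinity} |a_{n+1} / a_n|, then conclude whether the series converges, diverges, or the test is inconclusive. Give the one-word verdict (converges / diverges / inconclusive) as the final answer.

Let a_n denote the general term. Form the ratio a_{n+1}/a_n and simplify:
a_{n+1}/a_n = (n + 1)^2/(4*n^2)
Take the limit as n -> infinity: L = 1/4.
Since L = 1/4 < 1, the ratio test implies the series converges.

converges


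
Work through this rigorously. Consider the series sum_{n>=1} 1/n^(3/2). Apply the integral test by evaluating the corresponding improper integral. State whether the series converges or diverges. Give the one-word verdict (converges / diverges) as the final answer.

Let f(x) = x^(-3/2). Then f is positive, continuous, and decreasing on [1, infinity), so the integral test applies.
Compute the improper integral int_{1}^infinity f(x) dx:
  antiderivative F(x) = -2/sqrt(x).
  As x -> infinity, F(x) -> 0 (since p = 3/2 > 1).
  So int = F(infinity) - F(1) = 0 - (-2) = 2.
  Finite, so by the integral test, the series converges.

converges


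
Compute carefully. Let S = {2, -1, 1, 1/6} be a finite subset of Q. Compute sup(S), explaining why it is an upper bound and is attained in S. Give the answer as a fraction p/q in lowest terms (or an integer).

S is finite, so sup(S) = max(S).
Sorted decreasing:
2, 1, 1/6, -1
The extremum is 2.
For every x in S, x <= 2. And 2 is in S, so it is attained.
Therefore sup(S) = 2.

2


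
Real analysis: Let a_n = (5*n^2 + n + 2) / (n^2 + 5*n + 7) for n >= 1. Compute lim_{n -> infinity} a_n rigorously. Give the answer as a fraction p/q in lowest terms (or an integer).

Divide numerator and denominator by n^2, the highest power:
numerator / n^2 = 5 + 1/n + 2/n^2
denominator / n^2 = 1 + 5/n + 7/n^2
As n -> infinity, all terms of the form c/n^k (k >= 1) tend to 0.
So numerator / n^2 -> 5 and denominator / n^2 -> 1.
Therefore lim a_n = 5.

5


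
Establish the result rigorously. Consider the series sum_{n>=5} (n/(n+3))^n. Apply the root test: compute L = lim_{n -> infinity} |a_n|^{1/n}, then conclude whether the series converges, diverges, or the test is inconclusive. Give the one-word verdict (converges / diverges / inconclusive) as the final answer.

Let a_n denote the general term. Form |a_n|^(1/n) and simplify:
|a_n|^(1/n) = n/(n + 3)
Take the limit as n -> infinity: L = 1.
Since L = 1, the root test is inconclusive. (In fact a_n = (n/(n+3))^n -> e^(-3) != 0, so the nth-term test shows divergence; but the root test itself gives no conclusion.)

inconclusive


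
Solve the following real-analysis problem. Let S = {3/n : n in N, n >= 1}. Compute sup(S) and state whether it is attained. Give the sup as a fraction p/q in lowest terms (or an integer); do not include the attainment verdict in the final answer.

Analysis:
- Values: 3, 3/2, 1, 3/4, ... strictly decreasing.
- The maximum is 3 (n=1); sup = 3 (attained).
- The set is bounded below by 0; 3/n -> 0 so 0 is the greatest lower bound.
- 0 is not in the set, so inf = 0 is not attained.
Conclusion: sup(S) = 3, attained in S.

3


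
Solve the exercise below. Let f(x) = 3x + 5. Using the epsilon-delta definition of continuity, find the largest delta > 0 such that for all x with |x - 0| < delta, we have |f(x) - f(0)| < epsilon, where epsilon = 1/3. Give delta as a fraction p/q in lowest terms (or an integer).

We compute f(0) = 3*(0) + 5 = 5.
|f(x) - f(0)| = |3x + 5 - (5)| = |3(x - 0)| = 3|x - 0|.
We need 3|x - 0| < 1/3, i.e. |x - 0| < 1/3 / 3 = 1/9.
So any delta <= 1/9 works. Conversely, if delta > 1/9, then x = 0 + 1/9 satisfies |x - 0| = 1/9 < delta but |f(x) - f(0)| = 3 * 1/9 = 1/3, which is not < 1/3; so no larger delta works.
Hence the largest such delta is 1/9.

1/9


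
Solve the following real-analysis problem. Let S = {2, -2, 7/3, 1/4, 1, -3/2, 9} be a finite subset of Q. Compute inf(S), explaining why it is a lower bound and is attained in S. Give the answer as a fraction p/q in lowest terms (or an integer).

S is finite, so inf(S) = min(S).
Sorted increasing:
-2, -3/2, 1/4, 1, 2, 7/3, 9
The extremum is -2.
For every x in S, x >= -2. And -2 is in S, so it is attained.
Therefore inf(S) = -2.

-2


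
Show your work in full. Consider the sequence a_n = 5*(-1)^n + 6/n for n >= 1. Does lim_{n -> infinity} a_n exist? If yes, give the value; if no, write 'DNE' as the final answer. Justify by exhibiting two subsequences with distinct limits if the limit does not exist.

Examine the behaviour of a_n along subsequences.
a_{2k} = 5 + 6/(2k) -> 5. a_{2k+1} = -5 + 6/(2k+1) -> -5.
Since these two subsequential limits are 5 and -5, distinct, the full sequence cannot converge (a convergent sequence has all subsequences tending to the same limit). So lim a_n does not exist.

DNE


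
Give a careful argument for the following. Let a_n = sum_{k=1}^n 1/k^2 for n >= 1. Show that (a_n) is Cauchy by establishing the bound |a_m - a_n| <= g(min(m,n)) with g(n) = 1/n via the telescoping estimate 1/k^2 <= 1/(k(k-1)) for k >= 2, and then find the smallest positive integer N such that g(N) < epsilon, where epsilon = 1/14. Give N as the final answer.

For m > n >= 1: |a_m - a_n| = sum_{k=n+1}^m 1/k^2.
Use 1/k^2 <= 1/(k(k-1)) = 1/(k-1) - 1/k for k >= 2:
sum_{k=n+1}^m 1/k^2 <= sum_{k=n+1}^m (1/(k-1) - 1/k) = 1/n - 1/m <= 1/n.
By symmetry the same bound holds with n,m swapped, so |a_m - a_n| <= 1/min(m,n) = g(min(m,n)). Since g(n) -> 0, (a_n) is Cauchy.
Now solve g(N) < 1/14: 1/N < 1/14 <=> N > 1/(1/14) = 14.
The smallest integer strictly greater than 14 is N = 15.
Check: g(15) = 1/15 < 1/14; g(14) = 1/14 >= 1/14. So N = 15.

15


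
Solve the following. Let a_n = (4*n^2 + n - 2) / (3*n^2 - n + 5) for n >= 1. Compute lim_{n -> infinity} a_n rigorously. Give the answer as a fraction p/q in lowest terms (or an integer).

Divide numerator and denominator by n^2, the highest power:
numerator / n^2 = 4 + 1/n - 2/n^2
denominator / n^2 = 3 - 1/n + 5/n^2
As n -> infinity, all terms of the form c/n^k (k >= 1) tend to 0.
So numerator / n^2 -> 4 and denominator / n^2 -> 3.
Therefore lim a_n = 4/3.

4/3


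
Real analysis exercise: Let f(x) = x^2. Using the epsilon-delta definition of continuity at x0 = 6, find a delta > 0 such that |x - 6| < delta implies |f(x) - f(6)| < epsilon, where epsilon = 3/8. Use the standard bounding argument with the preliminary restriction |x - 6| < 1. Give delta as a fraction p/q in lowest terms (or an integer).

Factor: |x^2 - (6)^2| = |x - 6| * |x + 6|.
Impose |x - 6| < 1 first. Then |x + 6| = |(x - 6) + 2*(6)| <= |x - 6| + 2*|6| < 1 + 12 = 13.
So |x^2 - (6)^2| < delta * 13.
We need delta * 13 <= 3/8, i.e. delta <= 3/8/13 = 3/104.
Since 3/104 < 1, this is tighter than 1; take delta = 3/104.
So delta = 3/104 works.

3/104


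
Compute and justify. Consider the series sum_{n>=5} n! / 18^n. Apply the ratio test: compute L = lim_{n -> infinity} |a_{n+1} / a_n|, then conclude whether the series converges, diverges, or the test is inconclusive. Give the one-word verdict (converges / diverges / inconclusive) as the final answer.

Let a_n denote the general term. Form the ratio a_{n+1}/a_n and simplify:
a_{n+1}/a_n = n/18 + 1/18
Take the limit as n -> infinity: L = infinity.
Since L = infinity > 1 (or L = infinity), the ratio test implies the series diverges.

diverges


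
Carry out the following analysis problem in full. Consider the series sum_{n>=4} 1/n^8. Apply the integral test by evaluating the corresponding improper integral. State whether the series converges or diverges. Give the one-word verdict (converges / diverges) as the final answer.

Let f(x) = x^(-8). Then f is positive, continuous, and decreasing on [4, infinity), so the integral test applies.
Compute the improper integral int_{4}^infinity f(x) dx:
  antiderivative F(x) = -1/(7*x^7).
  As x -> infinity, F(x) -> 0 (since p = 8 > 1).
  So int = F(infinity) - F(4) = 0 - (-1/114688) = 1/114688.
  Finite, so by the integral test, the series converges.

converges


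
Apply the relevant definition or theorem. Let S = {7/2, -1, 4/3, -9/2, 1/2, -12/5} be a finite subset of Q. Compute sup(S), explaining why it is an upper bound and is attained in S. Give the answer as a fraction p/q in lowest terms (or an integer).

S is finite, so sup(S) = max(S).
Sorted decreasing:
7/2, 4/3, 1/2, -1, -12/5, -9/2
The extremum is 7/2.
For every x in S, x <= 7/2. And 7/2 is in S, so it is attained.
Therefore sup(S) = 7/2.

7/2


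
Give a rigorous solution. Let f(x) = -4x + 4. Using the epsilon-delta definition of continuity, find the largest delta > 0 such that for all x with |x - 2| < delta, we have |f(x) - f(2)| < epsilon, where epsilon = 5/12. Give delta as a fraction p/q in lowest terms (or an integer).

We compute f(2) = -4*(2) + 4 = -4.
|f(x) - f(2)| = |-4x + 4 - (-4)| = |-4(x - 2)| = 4|x - 2|.
We need 4|x - 2| < 5/12, i.e. |x - 2| < 5/12 / 4 = 5/48.
So any delta <= 5/48 works. Conversely, if delta > 5/48, then x = 2 + 5/48 satisfies |x - 2| = 5/48 < delta but |f(x) - f(2)| = 4 * 5/48 = 5/12, which is not < 5/12; so no larger delta works.
Hence the largest such delta is 5/48.

5/48


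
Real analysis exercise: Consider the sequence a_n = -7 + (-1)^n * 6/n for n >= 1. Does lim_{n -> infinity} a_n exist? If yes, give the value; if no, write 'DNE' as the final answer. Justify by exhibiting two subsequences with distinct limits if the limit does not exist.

Examine the behaviour of a_n along subsequences.
Even-n subsequence a_{2k} = -7 + 6/(2k) -> -7. Odd-n subsequence a_{2k+1} = -7 - 6/(2k+1) -> -7. Both tend to -7, which suggests the limit is -7; verify directly.
|a_n - (-7)| = |(-1)^n * 6/n| = 6/n for every n >= 1.
Given epsilon > 0, choose a positive integer N > 6/epsilon. Then for all n >= N, |a_n - (-7)| = 6/n <= 6/N < epsilon.
So by the definition of the limit, lim a_n exists and equals -7.

-7


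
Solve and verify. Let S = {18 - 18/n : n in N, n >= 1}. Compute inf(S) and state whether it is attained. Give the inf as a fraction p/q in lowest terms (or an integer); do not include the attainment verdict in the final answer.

Analysis:
- Values: 0, 9, 12, 27/2, ... strictly increasing.
- Minimum is 0 (n=1); inf = 0 (attained).
- 18 - 18/n -> 18 from below; sup = 18, not attained.
Conclusion: inf(S) = 0, attained in S.

0


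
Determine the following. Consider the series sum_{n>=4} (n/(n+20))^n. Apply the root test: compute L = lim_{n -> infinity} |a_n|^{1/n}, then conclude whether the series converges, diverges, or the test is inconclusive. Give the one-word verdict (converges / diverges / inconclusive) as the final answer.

Let a_n denote the general term. Form |a_n|^(1/n) and simplify:
|a_n|^(1/n) = n/(n + 20)
Take the limit as n -> infinity: L = 1.
Since L = 1, the root test is inconclusive. (In fact a_n = (n/(n+20))^n -> e^(-20) != 0, so the nth-term test shows divergence; but the root test itself gives no conclusion.)

inconclusive


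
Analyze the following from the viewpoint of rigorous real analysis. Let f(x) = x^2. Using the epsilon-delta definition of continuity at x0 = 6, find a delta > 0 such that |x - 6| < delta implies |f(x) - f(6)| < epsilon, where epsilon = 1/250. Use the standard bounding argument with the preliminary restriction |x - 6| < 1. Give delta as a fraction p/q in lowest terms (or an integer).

Factor: |x^2 - (6)^2| = |x - 6| * |x + 6|.
Impose |x - 6| < 1 first. Then |x + 6| = |(x - 6) + 2*(6)| <= |x - 6| + 2*|6| < 1 + 12 = 13.
So |x^2 - (6)^2| < delta * 13.
We need delta * 13 <= 1/250, i.e. delta <= 1/250/13 = 1/3250.
Since 1/3250 < 1, this is tighter than 1; take delta = 1/3250.
So delta = 1/3250 works.

1/3250


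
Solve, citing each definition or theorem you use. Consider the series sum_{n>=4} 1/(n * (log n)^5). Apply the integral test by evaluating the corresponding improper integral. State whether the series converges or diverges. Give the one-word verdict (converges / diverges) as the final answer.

Let f(x) = 1/(x*log(x)^5). Then f is positive, continuous, and decreasing on [4, infinity), so the integral test applies.
Compute the improper integral int_{4}^infinity f(x) dx:
  antiderivative F(x) = -1/(4*log(x)^4).
  F(x) -> 0 as x -> infinity.  int = 0 - F(4) = 1/(4*log(4)^4) < infinity. By the integral test, the series converges.

converges


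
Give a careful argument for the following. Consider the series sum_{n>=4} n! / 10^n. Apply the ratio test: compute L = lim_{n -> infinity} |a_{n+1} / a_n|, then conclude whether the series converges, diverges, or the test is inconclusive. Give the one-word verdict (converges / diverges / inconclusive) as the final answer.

Let a_n denote the general term. Form the ratio a_{n+1}/a_n and simplify:
a_{n+1}/a_n = n/10 + 1/10
Take the limit as n -> infinity: L = infinity.
Since L = infinity > 1 (or L = infinity), the ratio test implies the series diverges.

diverges


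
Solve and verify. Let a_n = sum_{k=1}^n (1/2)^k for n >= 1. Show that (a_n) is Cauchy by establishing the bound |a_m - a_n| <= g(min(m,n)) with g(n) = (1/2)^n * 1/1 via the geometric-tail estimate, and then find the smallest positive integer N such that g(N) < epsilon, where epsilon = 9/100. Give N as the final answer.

For m > n >= 1: |a_m - a_n| = sum_{k=n+1}^m (1/2)^k < sum_{k=n+1}^infinity (1/2)^k = (1/2)^(n+1) / (1 - 1/2) = (1/2)^n * (1/2) * (2/1) = (1/2)^n * 1/1.
So g(n) = (1/2)^n / 1. Since g(n) -> 0, (a_n) is Cauchy.
Now solve g(N) < 9/100: (1/2)^N / 1 < 9/100 <=> 2^N > 1 / (1 * 9/100) = 100/9.
Check powers of 2: 2^3 = 8 <= 100/9, 2^4 = 16 > 100/9.
So the smallest such N is 4. Check: g(4) = 1/(1 * 16) = 1/16 < 9/100.

4


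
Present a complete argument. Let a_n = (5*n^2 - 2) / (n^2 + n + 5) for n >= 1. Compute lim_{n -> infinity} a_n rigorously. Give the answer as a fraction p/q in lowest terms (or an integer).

Divide numerator and denominator by n^2, the highest power:
numerator / n^2 = 5 - 2/n^2
denominator / n^2 = 1 + 1/n + 5/n^2
As n -> infinity, all terms of the form c/n^k (k >= 1) tend to 0.
So numerator / n^2 -> 5 and denominator / n^2 -> 1.
Therefore lim a_n = 5.

5


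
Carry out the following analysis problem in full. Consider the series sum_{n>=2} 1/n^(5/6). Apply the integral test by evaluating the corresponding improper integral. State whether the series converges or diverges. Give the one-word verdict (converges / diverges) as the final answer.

Let f(x) = x^(-5/6). Then f is positive, continuous, and decreasing on [2, infinity), so the integral test applies.
Compute the improper integral int_{2}^infinity f(x) dx:
  antiderivative F(x) = 6*x^(1/6).
  As x -> infinity, F(x) -> infinity (since p = 5/6 < 1).
  So the integral diverges. By the integral test, the series diverges.

diverges


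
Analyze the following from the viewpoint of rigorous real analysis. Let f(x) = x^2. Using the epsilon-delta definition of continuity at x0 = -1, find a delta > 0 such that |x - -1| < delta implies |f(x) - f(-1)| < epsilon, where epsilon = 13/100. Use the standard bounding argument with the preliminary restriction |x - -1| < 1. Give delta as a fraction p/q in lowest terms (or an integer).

Factor: |x^2 - (-1)^2| = |x - -1| * |x + -1|.
Impose |x - -1| < 1 first. Then |x + -1| = |(x - -1) + 2*(-1)| <= |x - -1| + 2*|-1| < 1 + 2 = 3.
So |x^2 - (-1)^2| < delta * 3.
We need delta * 3 <= 13/100, i.e. delta <= 13/100/3 = 13/300.
Since 13/300 < 1, this is tighter than 1; take delta = 13/300.
So delta = 13/300 works.

13/300


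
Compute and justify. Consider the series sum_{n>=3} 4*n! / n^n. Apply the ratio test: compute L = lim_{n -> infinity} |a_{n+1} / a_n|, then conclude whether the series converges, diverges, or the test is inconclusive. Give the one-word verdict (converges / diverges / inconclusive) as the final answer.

Let a_n denote the general term. Form the ratio a_{n+1}/a_n and simplify:
a_{n+1}/a_n = (n/(n + 1))^n
Take the limit as n -> infinity: L = exp(-1).
Since L = exp(-1) < 1, the ratio test implies the series converges.

converges


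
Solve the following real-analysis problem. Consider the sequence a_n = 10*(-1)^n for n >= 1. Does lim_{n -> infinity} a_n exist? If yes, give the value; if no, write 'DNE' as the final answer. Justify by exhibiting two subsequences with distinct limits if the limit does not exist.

Examine the behaviour of a_n along subsequences.
Even-n subsequence a_{2k} = 10 -> 10. Odd-n subsequence a_{2k+1} = -10 -> -10.
Since these two subsequential limits are 10 and -10, distinct, the full sequence cannot converge (a convergent sequence has all subsequences tending to the same limit). So lim a_n does not exist.

DNE


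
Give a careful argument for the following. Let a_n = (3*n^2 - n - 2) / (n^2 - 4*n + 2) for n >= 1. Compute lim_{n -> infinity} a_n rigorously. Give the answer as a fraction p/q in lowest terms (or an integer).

Divide numerator and denominator by n^2, the highest power:
numerator / n^2 = 3 - 1/n - 2/n^2
denominator / n^2 = 1 - 4/n + 2/n^2
As n -> infinity, all terms of the form c/n^k (k >= 1) tend to 0.
So numerator / n^2 -> 3 and denominator / n^2 -> 1.
Therefore lim a_n = 3.

3


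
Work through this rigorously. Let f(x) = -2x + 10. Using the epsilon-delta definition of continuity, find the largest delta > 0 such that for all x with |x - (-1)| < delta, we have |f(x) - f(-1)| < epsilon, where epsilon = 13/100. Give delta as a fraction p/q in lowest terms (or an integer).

We compute f(-1) = -2*(-1) + 10 = 12.
|f(x) - f(-1)| = |-2x + 10 - (12)| = |-2(x - (-1))| = 2|x - (-1)|.
We need 2|x - (-1)| < 13/100, i.e. |x - (-1)| < 13/100 / 2 = 13/200.
So any delta <= 13/200 works. Conversely, if delta > 13/200, then x = -1 + 13/200 satisfies |x - (-1)| = 13/200 < delta but |f(x) - f(-1)| = 2 * 13/200 = 13/100, which is not < 13/100; so no larger delta works.
Hence the largest such delta is 13/200.

13/200


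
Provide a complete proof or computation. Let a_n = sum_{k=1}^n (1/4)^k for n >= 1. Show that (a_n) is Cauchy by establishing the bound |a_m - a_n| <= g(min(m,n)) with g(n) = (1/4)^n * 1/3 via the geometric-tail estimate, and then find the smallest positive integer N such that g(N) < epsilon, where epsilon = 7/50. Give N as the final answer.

For m > n >= 1: |a_m - a_n| = sum_{k=n+1}^m (1/4)^k < sum_{k=n+1}^infinity (1/4)^k = (1/4)^(n+1) / (1 - 1/4) = (1/4)^n * (1/4) * (4/3) = (1/4)^n * 1/3.
So g(n) = (1/4)^n / 3. Since g(n) -> 0, (a_n) is Cauchy.
Now solve g(N) < 7/50: (1/4)^N / 3 < 7/50 <=> 4^N > 1 / (3 * 7/50) = 50/21.
Check powers of 4: 4^0 = 1 <= 50/21, 4^1 = 4 > 50/21.
So the smallest such N is 1. Check: g(1) = 1/(3 * 4) = 1/12 < 7/50.

1


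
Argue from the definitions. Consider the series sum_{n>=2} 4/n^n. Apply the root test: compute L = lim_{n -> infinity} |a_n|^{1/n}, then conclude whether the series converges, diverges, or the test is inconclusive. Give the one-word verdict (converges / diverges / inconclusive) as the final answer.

Let a_n denote the general term. Form |a_n|^(1/n) and simplify:
|a_n|^(1/n) = 2^(2/n)/n
Take the limit as n -> infinity: L = 0.
Since L = 0 < 1, the root test implies convergence.

converges


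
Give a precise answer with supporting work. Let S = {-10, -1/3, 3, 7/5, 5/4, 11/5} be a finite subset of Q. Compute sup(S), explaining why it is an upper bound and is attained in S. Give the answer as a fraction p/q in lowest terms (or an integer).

S is finite, so sup(S) = max(S).
Sorted decreasing:
3, 11/5, 7/5, 5/4, -1/3, -10
The extremum is 3.
For every x in S, x <= 3. And 3 is in S, so it is attained.
Therefore sup(S) = 3.

3


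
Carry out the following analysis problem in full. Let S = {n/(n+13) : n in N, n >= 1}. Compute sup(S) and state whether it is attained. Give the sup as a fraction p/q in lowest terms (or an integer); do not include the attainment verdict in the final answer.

Analysis:
- Values: 1/14, 2/15, 3/16, 4/17, ... strictly increasing.
- Minimum is 1/14 (n=1); inf = 1/14 (attained).
- n/(n+13) = 1 - 13/(n+13) -> 1 from below as n -> infinity, and never equals 1.
- So sup = 1 (not attained).
Conclusion: sup(S) = 1, not attained in S.

1


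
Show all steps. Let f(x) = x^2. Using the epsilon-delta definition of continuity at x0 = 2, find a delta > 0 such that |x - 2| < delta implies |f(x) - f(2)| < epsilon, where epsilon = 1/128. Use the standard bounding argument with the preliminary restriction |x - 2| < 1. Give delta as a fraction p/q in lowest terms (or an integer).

Factor: |x^2 - (2)^2| = |x - 2| * |x + 2|.
Impose |x - 2| < 1 first. Then |x + 2| = |(x - 2) + 2*(2)| <= |x - 2| + 2*|2| < 1 + 4 = 5.
So |x^2 - (2)^2| < delta * 5.
We need delta * 5 <= 1/128, i.e. delta <= 1/128/5 = 1/640.
Since 1/640 < 1, this is tighter than 1; take delta = 1/640.
So delta = 1/640 works.

1/640


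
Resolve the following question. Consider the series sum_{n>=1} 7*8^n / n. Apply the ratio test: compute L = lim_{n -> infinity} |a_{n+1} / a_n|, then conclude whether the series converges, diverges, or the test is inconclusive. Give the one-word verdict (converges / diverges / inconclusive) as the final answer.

Let a_n denote the general term. Form the ratio a_{n+1}/a_n and simplify:
a_{n+1}/a_n = 8*n/(n + 1)
Take the limit as n -> infinity: L = 8.
Since L = 8 > 1 (or L = infinity), the ratio test implies the series diverges.

diverges


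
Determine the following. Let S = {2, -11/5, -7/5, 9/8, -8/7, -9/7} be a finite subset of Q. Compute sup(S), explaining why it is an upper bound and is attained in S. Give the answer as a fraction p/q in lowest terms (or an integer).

S is finite, so sup(S) = max(S).
Sorted decreasing:
2, 9/8, -8/7, -9/7, -7/5, -11/5
The extremum is 2.
For every x in S, x <= 2. And 2 is in S, so it is attained.
Therefore sup(S) = 2.

2


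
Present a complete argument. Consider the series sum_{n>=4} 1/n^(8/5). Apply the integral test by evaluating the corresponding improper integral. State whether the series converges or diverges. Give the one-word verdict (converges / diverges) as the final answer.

Let f(x) = x^(-8/5). Then f is positive, continuous, and decreasing on [4, infinity), so the integral test applies.
Compute the improper integral int_{4}^infinity f(x) dx:
  antiderivative F(x) = -5/(3*x^(3/5)).
  As x -> infinity, F(x) -> 0 (since p = 8/5 > 1).
  So int = F(infinity) - F(4) = 0 - (-5*2^(4/5)/12) = 5*2^(4/5)/12.
  Finite, so by the integral test, the series converges.

converges


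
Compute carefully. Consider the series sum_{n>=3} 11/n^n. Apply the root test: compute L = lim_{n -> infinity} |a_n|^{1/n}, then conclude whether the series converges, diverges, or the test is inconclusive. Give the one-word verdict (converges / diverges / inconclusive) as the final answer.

Let a_n denote the general term. Form |a_n|^(1/n) and simplify:
|a_n|^(1/n) = 11^(1/n)/n
Take the limit as n -> infinity: L = 0.
Since L = 0 < 1, the root test implies convergence.

converges


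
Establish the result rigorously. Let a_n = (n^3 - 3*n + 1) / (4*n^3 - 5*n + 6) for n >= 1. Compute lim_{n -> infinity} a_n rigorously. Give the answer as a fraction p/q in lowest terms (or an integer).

Divide numerator and denominator by n^3, the highest power:
numerator / n^3 = 1 - 3/n^2 + n^(-3)
denominator / n^3 = 4 - 5/n^2 + 6/n^3
As n -> infinity, all terms of the form c/n^k (k >= 1) tend to 0.
So numerator / n^3 -> 1 and denominator / n^3 -> 4.
Therefore lim a_n = 1/4.

1/4


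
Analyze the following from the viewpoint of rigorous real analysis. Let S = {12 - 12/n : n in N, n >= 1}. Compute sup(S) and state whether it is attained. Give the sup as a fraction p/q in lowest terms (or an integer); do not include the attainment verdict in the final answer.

Analysis:
- Values: 0, 6, 8, 9, ... strictly increasing.
- Minimum is 0 (n=1); inf = 0 (attained).
- 12 - 12/n -> 12 from below; sup = 12, not attained.
Conclusion: sup(S) = 12, not attained in S.

12


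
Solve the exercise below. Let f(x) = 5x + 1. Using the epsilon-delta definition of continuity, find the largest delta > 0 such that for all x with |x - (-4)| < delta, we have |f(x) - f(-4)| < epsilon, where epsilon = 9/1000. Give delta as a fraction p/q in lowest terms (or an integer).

We compute f(-4) = 5*(-4) + 1 = -19.
|f(x) - f(-4)| = |5x + 1 - (-19)| = |5(x - (-4))| = 5|x - (-4)|.
We need 5|x - (-4)| < 9/1000, i.e. |x - (-4)| < 9/1000 / 5 = 9/5000.
So any delta <= 9/5000 works. Conversely, if delta > 9/5000, then x = -4 + 9/5000 satisfies |x - (-4)| = 9/5000 < delta but |f(x) - f(-4)| = 5 * 9/5000 = 9/1000, which is not < 9/1000; so no larger delta works.
Hence the largest such delta is 9/5000.

9/5000


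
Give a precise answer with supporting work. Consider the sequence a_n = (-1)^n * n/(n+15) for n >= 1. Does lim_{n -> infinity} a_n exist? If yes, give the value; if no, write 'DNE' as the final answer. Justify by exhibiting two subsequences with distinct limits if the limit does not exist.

Examine the behaviour of a_n along subsequences.
a_{2k} = 2k/(2k+15) -> 1. a_{2k+1} = -(2k+1)/(2k+16) -> -1.
Since these two subsequential limits are 1 and -1, distinct, the full sequence cannot converge (a convergent sequence has all subsequences tending to the same limit). So lim a_n does not exist.

DNE


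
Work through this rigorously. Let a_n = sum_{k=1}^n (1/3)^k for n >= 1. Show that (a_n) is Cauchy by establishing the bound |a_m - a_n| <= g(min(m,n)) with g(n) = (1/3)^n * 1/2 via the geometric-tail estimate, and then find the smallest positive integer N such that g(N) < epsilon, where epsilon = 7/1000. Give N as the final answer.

For m > n >= 1: |a_m - a_n| = sum_{k=n+1}^m (1/3)^k < sum_{k=n+1}^infinity (1/3)^k = (1/3)^(n+1) / (1 - 1/3) = (1/3)^n * (1/3) * (3/2) = (1/3)^n * 1/2.
So g(n) = (1/3)^n / 2. Since g(n) -> 0, (a_n) is Cauchy.
Now solve g(N) < 7/1000: (1/3)^N / 2 < 7/1000 <=> 3^N > 1 / (2 * 7/1000) = 500/7.
Check powers of 3: 3^3 = 27 <= 500/7, 3^4 = 81 > 500/7.
So the smallest such N is 4. Check: g(4) = 1/(2 * 81) = 1/162 < 7/1000.

4


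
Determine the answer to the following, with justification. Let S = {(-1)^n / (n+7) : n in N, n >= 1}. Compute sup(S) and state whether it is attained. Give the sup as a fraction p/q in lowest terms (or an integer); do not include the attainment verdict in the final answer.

Analysis:
- Values: -1/8, 1/9, -1/10, 1/11, -1/12, ...
- Positive terms (even n): 1/(2+7), 1/(4+7), ... decreasing -> max = 1/9 (n=2).
- Negative terms (odd n): -1/(1+7), -1/(3+7), ... increasing -> min = -1/8 (n=1).
- So sup = 1/9 (attained at n=2); inf = -1/8 (attained at n=1).
Conclusion: sup(S) = 1/9, attained in S.

1/9


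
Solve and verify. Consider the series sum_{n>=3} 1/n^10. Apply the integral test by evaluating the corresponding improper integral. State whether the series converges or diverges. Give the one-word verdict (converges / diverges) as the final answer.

Let f(x) = x^(-10). Then f is positive, continuous, and decreasing on [3, infinity), so the integral test applies.
Compute the improper integral int_{3}^infinity f(x) dx:
  antiderivative F(x) = -1/(9*x^9).
  As x -> infinity, F(x) -> 0 (since p = 10 > 1).
  So int = F(infinity) - F(3) = 0 - (-1/177147) = 1/177147.
  Finite, so by the integral test, the series converges.

converges


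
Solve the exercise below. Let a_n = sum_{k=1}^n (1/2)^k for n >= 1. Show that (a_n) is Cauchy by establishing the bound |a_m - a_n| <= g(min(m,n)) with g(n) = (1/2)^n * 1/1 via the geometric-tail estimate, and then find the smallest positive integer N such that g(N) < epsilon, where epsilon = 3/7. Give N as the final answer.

For m > n >= 1: |a_m - a_n| = sum_{k=n+1}^m (1/2)^k < sum_{k=n+1}^infinity (1/2)^k = (1/2)^(n+1) / (1 - 1/2) = (1/2)^n * (1/2) * (2/1) = (1/2)^n * 1/1.
So g(n) = (1/2)^n / 1. Since g(n) -> 0, (a_n) is Cauchy.
Now solve g(N) < 3/7: (1/2)^N / 1 < 3/7 <=> 2^N > 1 / (1 * 3/7) = 7/3.
Check powers of 2: 2^1 = 2 <= 7/3, 2^2 = 4 > 7/3.
So the smallest such N is 2. Check: g(2) = 1/(1 * 4) = 1/4 < 3/7.

2


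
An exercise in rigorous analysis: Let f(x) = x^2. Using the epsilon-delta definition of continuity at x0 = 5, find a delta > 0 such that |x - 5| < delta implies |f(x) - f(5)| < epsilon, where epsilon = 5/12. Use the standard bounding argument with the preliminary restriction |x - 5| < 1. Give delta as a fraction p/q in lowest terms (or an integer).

Factor: |x^2 - (5)^2| = |x - 5| * |x + 5|.
Impose |x - 5| < 1 first. Then |x + 5| = |(x - 5) + 2*(5)| <= |x - 5| + 2*|5| < 1 + 10 = 11.
So |x^2 - (5)^2| < delta * 11.
We need delta * 11 <= 5/12, i.e. delta <= 5/12/11 = 5/132.
Since 5/132 < 1, this is tighter than 1; take delta = 5/132.
So delta = 5/132 works.

5/132


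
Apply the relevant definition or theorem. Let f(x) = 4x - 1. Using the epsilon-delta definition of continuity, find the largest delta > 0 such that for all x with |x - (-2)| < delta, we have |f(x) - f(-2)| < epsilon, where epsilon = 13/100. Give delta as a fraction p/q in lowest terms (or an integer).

We compute f(-2) = 4*(-2) - 1 = -9.
|f(x) - f(-2)| = |4x - 1 - (-9)| = |4(x - (-2))| = 4|x - (-2)|.
We need 4|x - (-2)| < 13/100, i.e. |x - (-2)| < 13/100 / 4 = 13/400.
So any delta <= 13/400 works. Conversely, if delta > 13/400, then x = -2 + 13/400 satisfies |x - (-2)| = 13/400 < delta but |f(x) - f(-2)| = 4 * 13/400 = 13/100, which is not < 13/100; so no larger delta works.
Hence the largest such delta is 13/400.

13/400


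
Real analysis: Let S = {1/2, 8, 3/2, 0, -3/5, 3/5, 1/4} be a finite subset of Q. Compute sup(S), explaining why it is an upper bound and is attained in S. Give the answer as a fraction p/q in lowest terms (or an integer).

S is finite, so sup(S) = max(S).
Sorted decreasing:
8, 3/2, 3/5, 1/2, 1/4, 0, -3/5
The extremum is 8.
For every x in S, x <= 8. And 8 is in S, so it is attained.
Therefore sup(S) = 8.

8


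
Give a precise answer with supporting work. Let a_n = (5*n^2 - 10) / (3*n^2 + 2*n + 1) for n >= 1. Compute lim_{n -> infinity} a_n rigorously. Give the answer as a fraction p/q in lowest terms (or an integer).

Divide numerator and denominator by n^2, the highest power:
numerator / n^2 = 5 - 10/n^2
denominator / n^2 = 3 + 2/n + n^(-2)
As n -> infinity, all terms of the form c/n^k (k >= 1) tend to 0.
So numerator / n^2 -> 5 and denominator / n^2 -> 3.
Therefore lim a_n = 5/3.

5/3


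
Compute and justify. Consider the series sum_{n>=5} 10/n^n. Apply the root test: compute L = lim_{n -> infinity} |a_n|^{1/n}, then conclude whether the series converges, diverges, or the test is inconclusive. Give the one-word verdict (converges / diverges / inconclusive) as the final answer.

Let a_n denote the general term. Form |a_n|^(1/n) and simplify:
|a_n|^(1/n) = 10^(1/n)/n
Take the limit as n -> infinity: L = 0.
Since L = 0 < 1, the root test implies convergence.

converges


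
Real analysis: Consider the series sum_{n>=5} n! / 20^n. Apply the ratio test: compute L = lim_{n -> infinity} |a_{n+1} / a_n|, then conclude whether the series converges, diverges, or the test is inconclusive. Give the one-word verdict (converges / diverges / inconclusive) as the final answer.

Let a_n denote the general term. Form the ratio a_{n+1}/a_n and simplify:
a_{n+1}/a_n = n/20 + 1/20
Take the limit as n -> infinity: L = infinity.
Since L = infinity > 1 (or L = infinity), the ratio test implies the series diverges.

diverges


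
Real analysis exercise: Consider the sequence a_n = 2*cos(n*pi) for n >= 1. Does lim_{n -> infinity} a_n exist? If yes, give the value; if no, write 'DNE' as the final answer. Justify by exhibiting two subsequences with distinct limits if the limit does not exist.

Examine the behaviour of a_n along subsequences.
cos(n*pi) = (-1)^n, so a_n = 2*(-1)^n. a_{2k} = 2 -> 2. a_{2k+1} = -2 -> -2.
Since these two subsequential limits are 2 and -2, distinct, the full sequence cannot converge (a convergent sequence has all subsequences tending to the same limit). So lim a_n does not exist.

DNE


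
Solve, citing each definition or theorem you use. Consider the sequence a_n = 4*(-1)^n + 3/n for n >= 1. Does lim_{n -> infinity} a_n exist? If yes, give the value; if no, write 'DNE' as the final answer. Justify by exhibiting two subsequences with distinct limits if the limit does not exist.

Examine the behaviour of a_n along subsequences.
a_{2k} = 4 + 3/(2k) -> 4. a_{2k+1} = -4 + 3/(2k+1) -> -4.
Since these two subsequential limits are 4 and -4, distinct, the full sequence cannot converge (a convergent sequence has all subsequences tending to the same limit). So lim a_n does not exist.

DNE


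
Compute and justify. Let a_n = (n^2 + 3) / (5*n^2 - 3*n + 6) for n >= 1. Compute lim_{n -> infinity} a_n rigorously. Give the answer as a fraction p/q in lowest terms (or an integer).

Divide numerator and denominator by n^2, the highest power:
numerator / n^2 = 1 + 3/n^2
denominator / n^2 = 5 - 3/n + 6/n^2
As n -> infinity, all terms of the form c/n^k (k >= 1) tend to 0.
So numerator / n^2 -> 1 and denominator / n^2 -> 5.
Therefore lim a_n = 1/5.

1/5


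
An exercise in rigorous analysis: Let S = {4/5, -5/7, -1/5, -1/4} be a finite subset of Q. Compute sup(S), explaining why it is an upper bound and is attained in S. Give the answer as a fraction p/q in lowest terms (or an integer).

S is finite, so sup(S) = max(S).
Sorted decreasing:
4/5, -1/5, -1/4, -5/7
The extremum is 4/5.
For every x in S, x <= 4/5. And 4/5 is in S, so it is attained.
Therefore sup(S) = 4/5.

4/5


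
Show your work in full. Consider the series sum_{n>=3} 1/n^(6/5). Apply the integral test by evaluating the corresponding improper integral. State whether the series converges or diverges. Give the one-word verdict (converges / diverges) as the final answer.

Let f(x) = x^(-6/5). Then f is positive, continuous, and decreasing on [3, infinity), so the integral test applies.
Compute the improper integral int_{3}^infinity f(x) dx:
  antiderivative F(x) = -5/x^(1/5).
  As x -> infinity, F(x) -> 0 (since p = 6/5 > 1).
  So int = F(infinity) - F(3) = 0 - (-5*3^(4/5)/3) = 5*3^(4/5)/3.
  Finite, so by the integral test, the series converges.

converges


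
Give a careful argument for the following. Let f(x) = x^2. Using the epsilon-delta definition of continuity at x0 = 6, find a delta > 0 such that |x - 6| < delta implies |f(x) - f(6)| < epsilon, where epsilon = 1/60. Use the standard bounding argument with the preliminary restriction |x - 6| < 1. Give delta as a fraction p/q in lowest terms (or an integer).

Factor: |x^2 - (6)^2| = |x - 6| * |x + 6|.
Impose |x - 6| < 1 first. Then |x + 6| = |(x - 6) + 2*(6)| <= |x - 6| + 2*|6| < 1 + 12 = 13.
So |x^2 - (6)^2| < delta * 13.
We need delta * 13 <= 1/60, i.e. delta <= 1/60/13 = 1/780.
Since 1/780 < 1, this is tighter than 1; take delta = 1/780.
So delta = 1/780 works.

1/780
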